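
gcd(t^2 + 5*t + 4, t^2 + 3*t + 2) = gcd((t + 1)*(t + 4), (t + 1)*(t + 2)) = t + 1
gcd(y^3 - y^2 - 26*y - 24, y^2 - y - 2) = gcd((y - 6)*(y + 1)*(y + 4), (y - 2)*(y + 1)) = y + 1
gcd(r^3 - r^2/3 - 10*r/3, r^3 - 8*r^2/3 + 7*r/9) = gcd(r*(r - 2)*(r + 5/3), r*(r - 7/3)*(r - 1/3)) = r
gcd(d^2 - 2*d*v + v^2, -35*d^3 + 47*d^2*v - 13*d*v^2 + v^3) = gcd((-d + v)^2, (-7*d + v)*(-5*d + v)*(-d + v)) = -d + v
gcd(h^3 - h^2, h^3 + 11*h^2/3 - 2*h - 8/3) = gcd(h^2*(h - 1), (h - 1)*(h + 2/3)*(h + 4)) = h - 1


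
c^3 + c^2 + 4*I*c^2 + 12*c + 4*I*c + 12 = (c + 1)*(c - 2*I)*(c + 6*I)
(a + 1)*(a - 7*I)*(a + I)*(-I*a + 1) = -I*a^4 - 5*a^3 - I*a^3 - 5*a^2 - 13*I*a^2 + 7*a - 13*I*a + 7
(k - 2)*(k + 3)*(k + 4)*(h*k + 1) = h*k^4 + 5*h*k^3 - 2*h*k^2 - 24*h*k + k^3 + 5*k^2 - 2*k - 24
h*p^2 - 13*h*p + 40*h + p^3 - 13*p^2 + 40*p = (h + p)*(p - 8)*(p - 5)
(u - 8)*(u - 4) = u^2 - 12*u + 32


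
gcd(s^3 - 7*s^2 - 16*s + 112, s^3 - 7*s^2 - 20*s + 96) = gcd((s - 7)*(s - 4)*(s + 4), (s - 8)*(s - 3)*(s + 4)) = s + 4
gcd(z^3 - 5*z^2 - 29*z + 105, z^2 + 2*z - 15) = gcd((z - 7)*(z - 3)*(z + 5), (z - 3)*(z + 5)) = z^2 + 2*z - 15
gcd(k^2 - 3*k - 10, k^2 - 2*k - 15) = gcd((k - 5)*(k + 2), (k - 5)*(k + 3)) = k - 5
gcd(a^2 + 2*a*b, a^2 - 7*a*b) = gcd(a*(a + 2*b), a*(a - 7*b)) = a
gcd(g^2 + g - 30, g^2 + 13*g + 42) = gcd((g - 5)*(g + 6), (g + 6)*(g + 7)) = g + 6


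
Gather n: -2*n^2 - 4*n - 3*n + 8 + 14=-2*n^2 - 7*n + 22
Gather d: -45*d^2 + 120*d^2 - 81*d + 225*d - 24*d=75*d^2 + 120*d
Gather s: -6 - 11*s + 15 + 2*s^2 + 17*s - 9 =2*s^2 + 6*s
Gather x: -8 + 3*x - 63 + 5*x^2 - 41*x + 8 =5*x^2 - 38*x - 63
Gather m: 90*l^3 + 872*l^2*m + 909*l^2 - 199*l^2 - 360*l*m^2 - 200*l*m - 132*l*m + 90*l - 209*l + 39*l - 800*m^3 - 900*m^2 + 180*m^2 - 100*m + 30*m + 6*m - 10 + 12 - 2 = 90*l^3 + 710*l^2 - 80*l - 800*m^3 + m^2*(-360*l - 720) + m*(872*l^2 - 332*l - 64)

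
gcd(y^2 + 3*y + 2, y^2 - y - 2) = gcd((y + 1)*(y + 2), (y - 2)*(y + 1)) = y + 1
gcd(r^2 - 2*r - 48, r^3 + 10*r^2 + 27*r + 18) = r + 6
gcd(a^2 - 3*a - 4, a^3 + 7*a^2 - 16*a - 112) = a - 4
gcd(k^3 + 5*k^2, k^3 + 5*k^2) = k^3 + 5*k^2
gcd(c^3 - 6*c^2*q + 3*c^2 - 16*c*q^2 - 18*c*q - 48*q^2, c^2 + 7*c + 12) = c + 3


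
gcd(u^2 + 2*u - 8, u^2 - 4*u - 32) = u + 4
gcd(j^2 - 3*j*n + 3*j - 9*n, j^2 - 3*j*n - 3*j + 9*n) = j - 3*n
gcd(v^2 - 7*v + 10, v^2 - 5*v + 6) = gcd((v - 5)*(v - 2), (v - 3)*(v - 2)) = v - 2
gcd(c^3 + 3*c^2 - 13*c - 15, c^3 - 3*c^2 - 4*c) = c + 1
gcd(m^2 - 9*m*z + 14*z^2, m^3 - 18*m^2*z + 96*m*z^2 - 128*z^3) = -m + 2*z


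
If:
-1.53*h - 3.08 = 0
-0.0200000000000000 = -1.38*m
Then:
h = -2.01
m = 0.01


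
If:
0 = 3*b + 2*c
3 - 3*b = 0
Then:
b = 1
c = -3/2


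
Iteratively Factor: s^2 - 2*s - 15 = (s + 3)*(s - 5)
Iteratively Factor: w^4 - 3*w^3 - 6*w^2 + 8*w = (w + 2)*(w^3 - 5*w^2 + 4*w) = (w - 1)*(w + 2)*(w^2 - 4*w) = (w - 4)*(w - 1)*(w + 2)*(w)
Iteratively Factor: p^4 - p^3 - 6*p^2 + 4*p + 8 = (p - 2)*(p^3 + p^2 - 4*p - 4) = (p - 2)^2*(p^2 + 3*p + 2) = (p - 2)^2*(p + 2)*(p + 1)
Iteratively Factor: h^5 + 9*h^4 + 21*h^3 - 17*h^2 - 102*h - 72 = (h + 1)*(h^4 + 8*h^3 + 13*h^2 - 30*h - 72) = (h + 1)*(h + 3)*(h^3 + 5*h^2 - 2*h - 24) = (h + 1)*(h + 3)^2*(h^2 + 2*h - 8) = (h + 1)*(h + 3)^2*(h + 4)*(h - 2)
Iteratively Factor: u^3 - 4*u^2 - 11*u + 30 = (u - 5)*(u^2 + u - 6) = (u - 5)*(u + 3)*(u - 2)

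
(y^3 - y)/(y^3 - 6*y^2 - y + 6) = y/(y - 6)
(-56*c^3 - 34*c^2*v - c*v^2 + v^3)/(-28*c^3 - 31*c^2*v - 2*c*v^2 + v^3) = (2*c + v)/(c + v)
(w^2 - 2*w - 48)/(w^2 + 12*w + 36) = (w - 8)/(w + 6)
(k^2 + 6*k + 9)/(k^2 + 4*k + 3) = (k + 3)/(k + 1)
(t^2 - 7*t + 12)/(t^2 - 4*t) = (t - 3)/t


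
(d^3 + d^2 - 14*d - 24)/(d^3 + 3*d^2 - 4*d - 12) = (d - 4)/(d - 2)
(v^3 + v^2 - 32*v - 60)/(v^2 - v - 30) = v + 2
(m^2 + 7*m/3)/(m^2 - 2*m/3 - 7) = m/(m - 3)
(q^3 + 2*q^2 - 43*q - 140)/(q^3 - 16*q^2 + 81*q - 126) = (q^2 + 9*q + 20)/(q^2 - 9*q + 18)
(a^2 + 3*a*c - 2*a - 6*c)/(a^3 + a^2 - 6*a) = (a + 3*c)/(a*(a + 3))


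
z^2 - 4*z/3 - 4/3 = (z - 2)*(z + 2/3)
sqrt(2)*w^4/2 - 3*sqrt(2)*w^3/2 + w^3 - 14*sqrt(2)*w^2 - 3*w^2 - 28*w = w*(w - 7)*(w + 4)*(sqrt(2)*w/2 + 1)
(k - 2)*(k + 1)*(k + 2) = k^3 + k^2 - 4*k - 4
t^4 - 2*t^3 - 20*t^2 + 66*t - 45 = (t - 3)^2*(t - 1)*(t + 5)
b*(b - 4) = b^2 - 4*b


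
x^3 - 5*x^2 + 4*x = x*(x - 4)*(x - 1)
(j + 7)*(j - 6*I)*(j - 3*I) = j^3 + 7*j^2 - 9*I*j^2 - 18*j - 63*I*j - 126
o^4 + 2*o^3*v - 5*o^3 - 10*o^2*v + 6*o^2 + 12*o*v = o*(o - 3)*(o - 2)*(o + 2*v)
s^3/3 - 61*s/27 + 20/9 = (s/3 + 1)*(s - 5/3)*(s - 4/3)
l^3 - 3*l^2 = l^2*(l - 3)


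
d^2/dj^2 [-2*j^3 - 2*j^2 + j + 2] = -12*j - 4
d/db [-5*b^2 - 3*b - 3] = -10*b - 3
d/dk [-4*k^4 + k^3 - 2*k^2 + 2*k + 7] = -16*k^3 + 3*k^2 - 4*k + 2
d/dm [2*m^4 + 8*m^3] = 8*m^2*(m + 3)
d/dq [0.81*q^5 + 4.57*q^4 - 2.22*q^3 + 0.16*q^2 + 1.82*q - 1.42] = 4.05*q^4 + 18.28*q^3 - 6.66*q^2 + 0.32*q + 1.82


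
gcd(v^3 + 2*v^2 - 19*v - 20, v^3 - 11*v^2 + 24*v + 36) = v + 1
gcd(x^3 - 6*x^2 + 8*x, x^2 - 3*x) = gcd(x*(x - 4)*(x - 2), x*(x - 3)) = x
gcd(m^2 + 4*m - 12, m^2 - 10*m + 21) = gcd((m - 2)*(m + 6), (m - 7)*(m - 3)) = 1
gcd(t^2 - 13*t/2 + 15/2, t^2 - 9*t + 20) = t - 5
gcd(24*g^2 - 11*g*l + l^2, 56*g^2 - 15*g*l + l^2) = 8*g - l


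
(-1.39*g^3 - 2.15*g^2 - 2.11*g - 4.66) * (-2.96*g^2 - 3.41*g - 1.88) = 4.1144*g^5 + 11.1039*g^4 + 16.1903*g^3 + 25.0307*g^2 + 19.8574*g + 8.7608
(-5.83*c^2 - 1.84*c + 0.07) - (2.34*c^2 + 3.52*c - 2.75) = -8.17*c^2 - 5.36*c + 2.82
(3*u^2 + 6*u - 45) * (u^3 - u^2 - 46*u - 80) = 3*u^5 + 3*u^4 - 189*u^3 - 471*u^2 + 1590*u + 3600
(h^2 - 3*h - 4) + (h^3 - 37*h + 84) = h^3 + h^2 - 40*h + 80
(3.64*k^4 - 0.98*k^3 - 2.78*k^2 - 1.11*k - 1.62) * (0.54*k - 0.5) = 1.9656*k^5 - 2.3492*k^4 - 1.0112*k^3 + 0.7906*k^2 - 0.3198*k + 0.81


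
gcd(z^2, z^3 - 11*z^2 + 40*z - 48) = 1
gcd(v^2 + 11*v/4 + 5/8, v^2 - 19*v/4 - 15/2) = 1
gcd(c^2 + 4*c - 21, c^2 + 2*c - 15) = c - 3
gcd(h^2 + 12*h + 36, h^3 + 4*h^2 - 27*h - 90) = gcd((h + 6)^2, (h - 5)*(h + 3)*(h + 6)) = h + 6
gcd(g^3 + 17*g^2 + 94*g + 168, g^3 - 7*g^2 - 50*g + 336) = g + 7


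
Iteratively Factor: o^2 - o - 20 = (o + 4)*(o - 5)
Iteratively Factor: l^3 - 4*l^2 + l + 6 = (l - 3)*(l^2 - l - 2) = (l - 3)*(l + 1)*(l - 2)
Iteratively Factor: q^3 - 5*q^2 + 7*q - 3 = (q - 1)*(q^2 - 4*q + 3) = (q - 1)^2*(q - 3)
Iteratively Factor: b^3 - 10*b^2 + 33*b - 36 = (b - 4)*(b^2 - 6*b + 9) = (b - 4)*(b - 3)*(b - 3)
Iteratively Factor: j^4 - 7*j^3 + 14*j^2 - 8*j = (j - 2)*(j^3 - 5*j^2 + 4*j) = (j - 4)*(j - 2)*(j^2 - j) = j*(j - 4)*(j - 2)*(j - 1)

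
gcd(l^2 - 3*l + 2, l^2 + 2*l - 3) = l - 1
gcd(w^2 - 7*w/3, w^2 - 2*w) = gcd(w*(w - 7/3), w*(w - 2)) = w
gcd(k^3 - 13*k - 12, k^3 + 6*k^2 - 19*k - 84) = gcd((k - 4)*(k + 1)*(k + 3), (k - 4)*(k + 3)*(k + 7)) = k^2 - k - 12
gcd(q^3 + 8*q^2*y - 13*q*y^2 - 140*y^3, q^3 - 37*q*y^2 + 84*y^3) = -q^2 - 3*q*y + 28*y^2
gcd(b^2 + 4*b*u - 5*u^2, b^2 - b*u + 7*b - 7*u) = -b + u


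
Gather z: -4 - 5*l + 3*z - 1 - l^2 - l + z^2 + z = -l^2 - 6*l + z^2 + 4*z - 5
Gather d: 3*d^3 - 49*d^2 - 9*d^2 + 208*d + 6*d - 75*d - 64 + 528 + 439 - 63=3*d^3 - 58*d^2 + 139*d + 840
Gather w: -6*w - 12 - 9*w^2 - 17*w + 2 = -9*w^2 - 23*w - 10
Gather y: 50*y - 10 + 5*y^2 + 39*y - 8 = 5*y^2 + 89*y - 18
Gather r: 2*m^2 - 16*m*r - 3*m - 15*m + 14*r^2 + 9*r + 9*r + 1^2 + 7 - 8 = 2*m^2 - 18*m + 14*r^2 + r*(18 - 16*m)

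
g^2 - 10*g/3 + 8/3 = (g - 2)*(g - 4/3)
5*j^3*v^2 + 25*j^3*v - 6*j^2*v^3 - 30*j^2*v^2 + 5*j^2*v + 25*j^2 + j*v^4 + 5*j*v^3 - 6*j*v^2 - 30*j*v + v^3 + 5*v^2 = (-5*j + v)*(-j + v)*(v + 5)*(j*v + 1)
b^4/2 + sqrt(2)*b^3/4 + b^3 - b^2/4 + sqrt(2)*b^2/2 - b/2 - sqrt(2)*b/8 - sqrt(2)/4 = (b/2 + 1)*(b - sqrt(2)/2)*(b + sqrt(2)/2)^2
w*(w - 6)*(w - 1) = w^3 - 7*w^2 + 6*w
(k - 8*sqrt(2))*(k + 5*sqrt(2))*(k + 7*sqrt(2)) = k^3 + 4*sqrt(2)*k^2 - 122*k - 560*sqrt(2)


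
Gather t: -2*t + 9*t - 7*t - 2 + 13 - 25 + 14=0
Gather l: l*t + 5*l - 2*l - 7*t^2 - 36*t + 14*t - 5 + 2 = l*(t + 3) - 7*t^2 - 22*t - 3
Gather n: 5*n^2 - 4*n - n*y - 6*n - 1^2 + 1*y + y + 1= 5*n^2 + n*(-y - 10) + 2*y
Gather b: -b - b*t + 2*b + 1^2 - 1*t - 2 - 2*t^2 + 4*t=b*(1 - t) - 2*t^2 + 3*t - 1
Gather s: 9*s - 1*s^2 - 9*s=-s^2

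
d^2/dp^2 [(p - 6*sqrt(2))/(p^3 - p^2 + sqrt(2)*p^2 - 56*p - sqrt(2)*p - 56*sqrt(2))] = 2*(-(p - 6*sqrt(2))*(-3*p^2 - 2*sqrt(2)*p + 2*p + sqrt(2) + 56)^2 + (-3*p^2 - 2*sqrt(2)*p + 2*p - (p - 6*sqrt(2))*(3*p - 1 + sqrt(2)) + sqrt(2) + 56)*(-p^3 - sqrt(2)*p^2 + p^2 + sqrt(2)*p + 56*p + 56*sqrt(2)))/(-p^3 - sqrt(2)*p^2 + p^2 + sqrt(2)*p + 56*p + 56*sqrt(2))^3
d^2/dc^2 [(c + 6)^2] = 2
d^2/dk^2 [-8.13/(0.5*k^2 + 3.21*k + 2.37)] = 8.13*(0.5*k^2 + 3.21*k - (1.0*k + 3.21)*(2.0*k + 6.42) + 2.37)/(0.5*k^2 + 3.21*k + 2.37)^3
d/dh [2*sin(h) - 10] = 2*cos(h)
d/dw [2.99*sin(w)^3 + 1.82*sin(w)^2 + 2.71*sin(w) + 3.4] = (8.97*sin(w)^2 + 3.64*sin(w) + 2.71)*cos(w)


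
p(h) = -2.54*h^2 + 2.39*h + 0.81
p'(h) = 2.39 - 5.08*h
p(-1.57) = -9.20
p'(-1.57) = 10.37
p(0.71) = 1.23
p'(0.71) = -1.22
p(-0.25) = 0.05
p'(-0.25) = 3.66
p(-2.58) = -22.26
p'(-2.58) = 15.50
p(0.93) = 0.84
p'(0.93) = -2.33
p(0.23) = 1.23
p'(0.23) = 1.22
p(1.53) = -1.48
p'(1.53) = -5.38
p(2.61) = -10.25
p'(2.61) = -10.87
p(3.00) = -14.88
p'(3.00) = -12.85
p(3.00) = -14.88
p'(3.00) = -12.85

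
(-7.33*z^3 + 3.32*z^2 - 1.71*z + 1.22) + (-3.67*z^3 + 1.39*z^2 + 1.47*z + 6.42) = -11.0*z^3 + 4.71*z^2 - 0.24*z + 7.64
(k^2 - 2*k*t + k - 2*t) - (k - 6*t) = k^2 - 2*k*t + 4*t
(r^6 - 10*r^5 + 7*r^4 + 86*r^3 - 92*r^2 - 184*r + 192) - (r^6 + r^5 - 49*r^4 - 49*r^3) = -11*r^5 + 56*r^4 + 135*r^3 - 92*r^2 - 184*r + 192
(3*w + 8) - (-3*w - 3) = 6*w + 11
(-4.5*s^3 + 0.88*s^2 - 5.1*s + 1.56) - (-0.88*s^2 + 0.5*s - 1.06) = -4.5*s^3 + 1.76*s^2 - 5.6*s + 2.62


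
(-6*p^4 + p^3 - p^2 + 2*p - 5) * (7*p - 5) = -42*p^5 + 37*p^4 - 12*p^3 + 19*p^2 - 45*p + 25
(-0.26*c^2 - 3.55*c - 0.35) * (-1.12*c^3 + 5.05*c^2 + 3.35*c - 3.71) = 0.2912*c^5 + 2.663*c^4 - 18.4065*c^3 - 12.6954*c^2 + 11.998*c + 1.2985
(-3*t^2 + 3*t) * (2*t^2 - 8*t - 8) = -6*t^4 + 30*t^3 - 24*t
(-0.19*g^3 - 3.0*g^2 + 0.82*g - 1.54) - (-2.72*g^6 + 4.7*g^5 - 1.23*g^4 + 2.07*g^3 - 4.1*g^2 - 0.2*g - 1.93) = 2.72*g^6 - 4.7*g^5 + 1.23*g^4 - 2.26*g^3 + 1.1*g^2 + 1.02*g + 0.39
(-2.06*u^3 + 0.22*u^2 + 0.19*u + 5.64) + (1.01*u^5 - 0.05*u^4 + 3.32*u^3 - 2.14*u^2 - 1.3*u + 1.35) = 1.01*u^5 - 0.05*u^4 + 1.26*u^3 - 1.92*u^2 - 1.11*u + 6.99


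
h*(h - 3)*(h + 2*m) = h^3 + 2*h^2*m - 3*h^2 - 6*h*m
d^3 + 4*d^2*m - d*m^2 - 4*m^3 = (d - m)*(d + m)*(d + 4*m)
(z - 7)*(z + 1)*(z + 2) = z^3 - 4*z^2 - 19*z - 14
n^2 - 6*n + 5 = (n - 5)*(n - 1)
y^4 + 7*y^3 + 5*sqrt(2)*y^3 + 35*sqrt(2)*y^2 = y^2*(y + 7)*(y + 5*sqrt(2))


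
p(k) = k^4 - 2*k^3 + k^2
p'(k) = 4*k^3 - 6*k^2 + 2*k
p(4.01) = 145.69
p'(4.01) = 169.46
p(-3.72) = 308.30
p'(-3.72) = -296.39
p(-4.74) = 740.25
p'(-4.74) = -570.27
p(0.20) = 0.03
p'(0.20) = 0.19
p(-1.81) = 25.87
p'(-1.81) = -47.00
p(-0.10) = 0.01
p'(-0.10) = -0.26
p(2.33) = 9.60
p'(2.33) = 22.68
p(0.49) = 0.06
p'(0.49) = 0.01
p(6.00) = 900.00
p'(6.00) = 660.00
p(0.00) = 0.00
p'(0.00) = 0.00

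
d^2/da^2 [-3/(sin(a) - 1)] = 3*(sin(a) + 2)/(sin(a) - 1)^2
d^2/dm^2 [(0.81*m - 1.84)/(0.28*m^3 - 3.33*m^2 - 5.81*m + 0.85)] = (0.381024*m^5 - 6.262536*m^4 + 48.04929*m^3 - 106.774944*m^2 - 197.210442*m - 126.638318)/(0.021952*m^9 - 0.783216*m^8 + 7.948164*m^7 - 4.222653*m^6 - 169.679643*m^5 - 317.243424*m^4 - 96.844811*m^3 + 78.86028*m^2 - 12.593175*m + 0.614125)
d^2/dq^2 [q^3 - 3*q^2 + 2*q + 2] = 6*q - 6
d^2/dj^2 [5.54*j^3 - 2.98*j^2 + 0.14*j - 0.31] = 33.24*j - 5.96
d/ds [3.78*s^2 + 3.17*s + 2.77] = 7.56*s + 3.17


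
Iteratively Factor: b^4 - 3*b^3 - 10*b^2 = (b)*(b^3 - 3*b^2 - 10*b) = b*(b + 2)*(b^2 - 5*b) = b^2*(b + 2)*(b - 5)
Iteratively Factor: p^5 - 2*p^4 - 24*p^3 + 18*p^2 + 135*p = (p - 3)*(p^4 + p^3 - 21*p^2 - 45*p) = p*(p - 3)*(p^3 + p^2 - 21*p - 45) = p*(p - 3)*(p + 3)*(p^2 - 2*p - 15) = p*(p - 3)*(p + 3)^2*(p - 5)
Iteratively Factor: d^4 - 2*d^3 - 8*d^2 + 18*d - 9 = (d - 1)*(d^3 - d^2 - 9*d + 9) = (d - 3)*(d - 1)*(d^2 + 2*d - 3) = (d - 3)*(d - 1)^2*(d + 3)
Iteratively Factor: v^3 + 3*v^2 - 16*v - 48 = (v + 4)*(v^2 - v - 12) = (v + 3)*(v + 4)*(v - 4)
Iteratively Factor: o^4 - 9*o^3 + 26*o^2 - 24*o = (o - 2)*(o^3 - 7*o^2 + 12*o) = (o - 3)*(o - 2)*(o^2 - 4*o) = (o - 4)*(o - 3)*(o - 2)*(o)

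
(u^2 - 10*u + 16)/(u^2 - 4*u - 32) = (u - 2)/(u + 4)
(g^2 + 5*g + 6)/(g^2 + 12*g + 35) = (g^2 + 5*g + 6)/(g^2 + 12*g + 35)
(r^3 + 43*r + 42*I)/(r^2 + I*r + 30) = (r^2 - 6*I*r + 7)/(r - 5*I)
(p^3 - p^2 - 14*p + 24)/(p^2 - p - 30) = (-p^3 + p^2 + 14*p - 24)/(-p^2 + p + 30)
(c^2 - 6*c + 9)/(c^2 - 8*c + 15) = (c - 3)/(c - 5)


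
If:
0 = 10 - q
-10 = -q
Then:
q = 10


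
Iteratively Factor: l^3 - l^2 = (l)*(l^2 - l) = l^2*(l - 1)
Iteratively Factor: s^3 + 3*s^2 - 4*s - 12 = (s + 2)*(s^2 + s - 6) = (s + 2)*(s + 3)*(s - 2)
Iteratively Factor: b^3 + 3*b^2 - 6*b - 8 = (b + 4)*(b^2 - b - 2) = (b + 1)*(b + 4)*(b - 2)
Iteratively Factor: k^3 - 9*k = (k)*(k^2 - 9) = k*(k + 3)*(k - 3)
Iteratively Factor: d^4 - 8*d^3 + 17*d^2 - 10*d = (d - 2)*(d^3 - 6*d^2 + 5*d) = (d - 5)*(d - 2)*(d^2 - d) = (d - 5)*(d - 2)*(d - 1)*(d)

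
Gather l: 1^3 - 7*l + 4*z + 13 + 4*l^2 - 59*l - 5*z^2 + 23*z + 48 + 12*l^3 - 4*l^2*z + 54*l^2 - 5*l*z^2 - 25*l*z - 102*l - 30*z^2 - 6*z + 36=12*l^3 + l^2*(58 - 4*z) + l*(-5*z^2 - 25*z - 168) - 35*z^2 + 21*z + 98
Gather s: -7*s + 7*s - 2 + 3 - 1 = 0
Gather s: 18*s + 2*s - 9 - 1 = 20*s - 10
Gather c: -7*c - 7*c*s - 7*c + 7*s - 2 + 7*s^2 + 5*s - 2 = c*(-7*s - 14) + 7*s^2 + 12*s - 4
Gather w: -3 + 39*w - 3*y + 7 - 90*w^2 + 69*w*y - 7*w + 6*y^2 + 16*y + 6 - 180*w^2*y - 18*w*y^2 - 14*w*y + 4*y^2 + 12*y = w^2*(-180*y - 90) + w*(-18*y^2 + 55*y + 32) + 10*y^2 + 25*y + 10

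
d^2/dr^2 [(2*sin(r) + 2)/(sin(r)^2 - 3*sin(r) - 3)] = 2*(-sin(r)^5 - 7*sin(r)^4 - 7*sin(r)^3 - 6*sin(r)^2 + 6)/(sin(r)^2 - 3*sin(r) - 3)^3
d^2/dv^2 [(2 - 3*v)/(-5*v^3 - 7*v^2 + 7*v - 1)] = 2*(225*v^5 + 15*v^4 - 308*v^3 - 174*v^2 + 261*v - 63)/(125*v^9 + 525*v^8 + 210*v^7 - 1052*v^6 - 84*v^5 + 966*v^4 - 622*v^3 + 168*v^2 - 21*v + 1)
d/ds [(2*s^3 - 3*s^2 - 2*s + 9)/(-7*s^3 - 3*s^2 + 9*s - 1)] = (-27*s^4 + 8*s^3 + 150*s^2 + 60*s - 79)/(49*s^6 + 42*s^5 - 117*s^4 - 40*s^3 + 87*s^2 - 18*s + 1)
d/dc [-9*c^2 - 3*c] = -18*c - 3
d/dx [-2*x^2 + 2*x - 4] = 2 - 4*x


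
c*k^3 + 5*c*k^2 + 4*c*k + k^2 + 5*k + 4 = (k + 1)*(k + 4)*(c*k + 1)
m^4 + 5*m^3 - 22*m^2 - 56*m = m*(m - 4)*(m + 2)*(m + 7)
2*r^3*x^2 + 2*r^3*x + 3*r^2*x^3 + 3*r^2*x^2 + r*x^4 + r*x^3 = x*(r + x)*(2*r + x)*(r*x + r)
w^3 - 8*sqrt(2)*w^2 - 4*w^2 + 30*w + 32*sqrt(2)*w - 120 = (w - 4)*(w - 5*sqrt(2))*(w - 3*sqrt(2))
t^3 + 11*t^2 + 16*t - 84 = (t - 2)*(t + 6)*(t + 7)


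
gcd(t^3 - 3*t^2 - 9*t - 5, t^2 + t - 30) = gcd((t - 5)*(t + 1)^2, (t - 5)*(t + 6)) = t - 5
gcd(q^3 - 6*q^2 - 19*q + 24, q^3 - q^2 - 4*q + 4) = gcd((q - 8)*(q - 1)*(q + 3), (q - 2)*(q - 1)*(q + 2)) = q - 1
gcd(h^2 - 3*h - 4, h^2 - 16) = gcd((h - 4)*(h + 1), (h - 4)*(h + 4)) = h - 4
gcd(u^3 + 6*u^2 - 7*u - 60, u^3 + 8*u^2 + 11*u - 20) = u^2 + 9*u + 20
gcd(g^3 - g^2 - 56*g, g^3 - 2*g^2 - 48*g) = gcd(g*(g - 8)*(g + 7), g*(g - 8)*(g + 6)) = g^2 - 8*g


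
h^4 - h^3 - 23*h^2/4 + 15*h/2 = h*(h - 2)*(h - 3/2)*(h + 5/2)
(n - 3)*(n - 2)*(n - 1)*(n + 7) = n^4 + n^3 - 31*n^2 + 71*n - 42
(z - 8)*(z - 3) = z^2 - 11*z + 24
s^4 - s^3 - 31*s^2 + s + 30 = (s - 6)*(s - 1)*(s + 1)*(s + 5)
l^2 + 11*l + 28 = (l + 4)*(l + 7)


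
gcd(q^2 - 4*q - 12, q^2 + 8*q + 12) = q + 2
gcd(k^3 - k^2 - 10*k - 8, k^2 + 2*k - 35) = 1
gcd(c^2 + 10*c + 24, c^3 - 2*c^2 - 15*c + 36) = c + 4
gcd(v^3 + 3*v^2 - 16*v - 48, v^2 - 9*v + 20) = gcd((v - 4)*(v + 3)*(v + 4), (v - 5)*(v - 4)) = v - 4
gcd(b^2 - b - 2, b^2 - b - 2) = b^2 - b - 2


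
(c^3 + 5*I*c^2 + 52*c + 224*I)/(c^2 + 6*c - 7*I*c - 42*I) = (c^2 + 12*I*c - 32)/(c + 6)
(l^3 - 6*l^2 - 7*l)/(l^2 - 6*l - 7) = l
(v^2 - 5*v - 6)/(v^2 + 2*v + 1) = (v - 6)/(v + 1)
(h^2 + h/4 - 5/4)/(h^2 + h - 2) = (h + 5/4)/(h + 2)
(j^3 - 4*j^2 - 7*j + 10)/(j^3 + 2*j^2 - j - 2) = (j - 5)/(j + 1)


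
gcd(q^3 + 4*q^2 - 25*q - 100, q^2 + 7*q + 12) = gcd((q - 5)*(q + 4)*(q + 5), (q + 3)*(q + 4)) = q + 4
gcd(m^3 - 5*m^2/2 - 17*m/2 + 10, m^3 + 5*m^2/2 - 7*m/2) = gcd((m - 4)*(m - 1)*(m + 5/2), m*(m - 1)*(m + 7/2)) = m - 1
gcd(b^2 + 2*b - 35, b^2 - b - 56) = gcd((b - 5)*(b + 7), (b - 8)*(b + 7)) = b + 7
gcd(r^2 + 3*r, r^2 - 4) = 1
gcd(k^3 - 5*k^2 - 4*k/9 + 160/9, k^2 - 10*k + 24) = k - 4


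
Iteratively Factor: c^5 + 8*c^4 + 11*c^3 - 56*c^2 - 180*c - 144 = (c - 3)*(c^4 + 11*c^3 + 44*c^2 + 76*c + 48) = (c - 3)*(c + 4)*(c^3 + 7*c^2 + 16*c + 12) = (c - 3)*(c + 2)*(c + 4)*(c^2 + 5*c + 6) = (c - 3)*(c + 2)*(c + 3)*(c + 4)*(c + 2)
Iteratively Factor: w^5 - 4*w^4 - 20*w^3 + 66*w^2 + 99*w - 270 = (w - 5)*(w^4 + w^3 - 15*w^2 - 9*w + 54) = (w - 5)*(w + 3)*(w^3 - 2*w^2 - 9*w + 18) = (w - 5)*(w - 3)*(w + 3)*(w^2 + w - 6) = (w - 5)*(w - 3)*(w + 3)^2*(w - 2)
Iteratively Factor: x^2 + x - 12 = (x - 3)*(x + 4)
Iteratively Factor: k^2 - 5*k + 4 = (k - 4)*(k - 1)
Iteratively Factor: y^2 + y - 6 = (y - 2)*(y + 3)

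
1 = 1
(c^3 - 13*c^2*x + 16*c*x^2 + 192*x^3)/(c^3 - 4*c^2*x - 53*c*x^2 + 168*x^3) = (-c^2 + 5*c*x + 24*x^2)/(-c^2 - 4*c*x + 21*x^2)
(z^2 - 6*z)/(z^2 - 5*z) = (z - 6)/(z - 5)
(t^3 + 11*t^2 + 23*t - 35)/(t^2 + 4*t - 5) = t + 7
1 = 1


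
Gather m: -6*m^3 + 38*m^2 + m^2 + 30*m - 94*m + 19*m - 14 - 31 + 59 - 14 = -6*m^3 + 39*m^2 - 45*m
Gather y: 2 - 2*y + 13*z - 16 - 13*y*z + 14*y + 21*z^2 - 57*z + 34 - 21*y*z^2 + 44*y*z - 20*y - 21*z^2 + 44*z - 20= y*(-21*z^2 + 31*z - 8)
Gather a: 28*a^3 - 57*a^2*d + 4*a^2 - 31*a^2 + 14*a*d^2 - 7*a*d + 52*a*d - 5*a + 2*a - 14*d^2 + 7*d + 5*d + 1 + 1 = 28*a^3 + a^2*(-57*d - 27) + a*(14*d^2 + 45*d - 3) - 14*d^2 + 12*d + 2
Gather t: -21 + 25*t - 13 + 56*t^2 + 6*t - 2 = 56*t^2 + 31*t - 36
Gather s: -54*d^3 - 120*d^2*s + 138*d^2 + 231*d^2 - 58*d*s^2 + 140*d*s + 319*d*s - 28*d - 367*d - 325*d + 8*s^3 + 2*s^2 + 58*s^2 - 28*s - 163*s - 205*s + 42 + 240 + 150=-54*d^3 + 369*d^2 - 720*d + 8*s^3 + s^2*(60 - 58*d) + s*(-120*d^2 + 459*d - 396) + 432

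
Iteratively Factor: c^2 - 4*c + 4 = (c - 2)*(c - 2)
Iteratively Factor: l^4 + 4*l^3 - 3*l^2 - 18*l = (l)*(l^3 + 4*l^2 - 3*l - 18) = l*(l - 2)*(l^2 + 6*l + 9) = l*(l - 2)*(l + 3)*(l + 3)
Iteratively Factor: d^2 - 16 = (d + 4)*(d - 4)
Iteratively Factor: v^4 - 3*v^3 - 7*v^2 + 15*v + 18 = (v - 3)*(v^3 - 7*v - 6) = (v - 3)*(v + 1)*(v^2 - v - 6) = (v - 3)*(v + 1)*(v + 2)*(v - 3)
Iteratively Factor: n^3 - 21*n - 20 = (n - 5)*(n^2 + 5*n + 4) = (n - 5)*(n + 1)*(n + 4)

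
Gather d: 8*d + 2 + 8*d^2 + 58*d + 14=8*d^2 + 66*d + 16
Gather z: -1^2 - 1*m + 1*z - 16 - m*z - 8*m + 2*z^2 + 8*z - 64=-9*m + 2*z^2 + z*(9 - m) - 81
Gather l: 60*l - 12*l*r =l*(60 - 12*r)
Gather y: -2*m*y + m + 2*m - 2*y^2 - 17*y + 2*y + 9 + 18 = 3*m - 2*y^2 + y*(-2*m - 15) + 27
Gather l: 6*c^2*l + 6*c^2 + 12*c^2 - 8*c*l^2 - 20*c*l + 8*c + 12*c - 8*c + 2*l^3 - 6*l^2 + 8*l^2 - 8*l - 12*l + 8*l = 18*c^2 + 12*c + 2*l^3 + l^2*(2 - 8*c) + l*(6*c^2 - 20*c - 12)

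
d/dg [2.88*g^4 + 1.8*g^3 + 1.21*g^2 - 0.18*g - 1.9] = 11.52*g^3 + 5.4*g^2 + 2.42*g - 0.18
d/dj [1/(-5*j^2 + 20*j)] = 2*(j - 2)/(5*j^2*(j - 4)^2)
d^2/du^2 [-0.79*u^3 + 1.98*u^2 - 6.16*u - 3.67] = 3.96 - 4.74*u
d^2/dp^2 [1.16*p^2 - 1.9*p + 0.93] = 2.32000000000000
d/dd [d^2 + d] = 2*d + 1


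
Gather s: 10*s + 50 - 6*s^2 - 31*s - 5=-6*s^2 - 21*s + 45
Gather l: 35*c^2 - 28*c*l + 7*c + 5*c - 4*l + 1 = 35*c^2 + 12*c + l*(-28*c - 4) + 1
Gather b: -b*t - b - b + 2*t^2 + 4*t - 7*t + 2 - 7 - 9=b*(-t - 2) + 2*t^2 - 3*t - 14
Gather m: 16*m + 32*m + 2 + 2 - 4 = 48*m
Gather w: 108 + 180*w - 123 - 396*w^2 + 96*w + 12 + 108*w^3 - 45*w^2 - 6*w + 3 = 108*w^3 - 441*w^2 + 270*w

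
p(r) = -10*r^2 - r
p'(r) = -20*r - 1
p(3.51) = -126.71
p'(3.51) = -71.20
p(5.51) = -309.11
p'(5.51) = -111.20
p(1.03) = -11.64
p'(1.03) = -21.60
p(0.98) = -10.58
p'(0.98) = -20.60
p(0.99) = -10.79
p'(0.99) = -20.80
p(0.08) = -0.14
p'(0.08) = -2.60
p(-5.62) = -310.22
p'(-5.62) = 111.40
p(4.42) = -199.78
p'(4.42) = -89.40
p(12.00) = -1452.00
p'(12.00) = -241.00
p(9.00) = -819.00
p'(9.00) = -181.00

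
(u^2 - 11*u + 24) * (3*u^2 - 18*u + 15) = 3*u^4 - 51*u^3 + 285*u^2 - 597*u + 360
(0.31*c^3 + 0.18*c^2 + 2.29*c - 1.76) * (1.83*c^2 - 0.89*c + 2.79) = 0.5673*c^5 + 0.0535*c^4 + 4.8954*c^3 - 4.7567*c^2 + 7.9555*c - 4.9104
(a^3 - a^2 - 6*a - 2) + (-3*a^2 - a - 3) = a^3 - 4*a^2 - 7*a - 5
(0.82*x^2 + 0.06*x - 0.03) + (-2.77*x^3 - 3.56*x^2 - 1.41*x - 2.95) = -2.77*x^3 - 2.74*x^2 - 1.35*x - 2.98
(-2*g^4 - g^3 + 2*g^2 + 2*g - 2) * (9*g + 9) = -18*g^5 - 27*g^4 + 9*g^3 + 36*g^2 - 18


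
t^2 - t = t*(t - 1)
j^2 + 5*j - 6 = (j - 1)*(j + 6)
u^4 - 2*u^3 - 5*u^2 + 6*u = u*(u - 3)*(u - 1)*(u + 2)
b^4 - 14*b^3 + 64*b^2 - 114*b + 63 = (b - 7)*(b - 3)^2*(b - 1)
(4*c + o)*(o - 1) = 4*c*o - 4*c + o^2 - o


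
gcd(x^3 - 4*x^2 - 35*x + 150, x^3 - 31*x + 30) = x^2 + x - 30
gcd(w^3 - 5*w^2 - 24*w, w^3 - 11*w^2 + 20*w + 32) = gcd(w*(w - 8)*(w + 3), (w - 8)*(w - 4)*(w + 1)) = w - 8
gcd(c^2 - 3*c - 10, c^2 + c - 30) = c - 5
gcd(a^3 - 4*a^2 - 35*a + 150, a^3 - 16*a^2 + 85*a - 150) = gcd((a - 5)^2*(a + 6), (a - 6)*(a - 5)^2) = a^2 - 10*a + 25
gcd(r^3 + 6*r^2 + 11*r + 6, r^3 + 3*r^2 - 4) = r + 2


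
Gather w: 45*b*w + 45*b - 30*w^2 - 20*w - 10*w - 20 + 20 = 45*b - 30*w^2 + w*(45*b - 30)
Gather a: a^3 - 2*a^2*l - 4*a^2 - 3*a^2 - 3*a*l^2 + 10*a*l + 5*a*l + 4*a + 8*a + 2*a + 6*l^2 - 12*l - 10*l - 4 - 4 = a^3 + a^2*(-2*l - 7) + a*(-3*l^2 + 15*l + 14) + 6*l^2 - 22*l - 8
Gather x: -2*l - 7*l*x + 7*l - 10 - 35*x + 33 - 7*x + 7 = 5*l + x*(-7*l - 42) + 30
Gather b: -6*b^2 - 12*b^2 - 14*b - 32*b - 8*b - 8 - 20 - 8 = -18*b^2 - 54*b - 36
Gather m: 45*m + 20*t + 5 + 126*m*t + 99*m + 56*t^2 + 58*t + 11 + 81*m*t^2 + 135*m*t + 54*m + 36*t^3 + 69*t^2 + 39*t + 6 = m*(81*t^2 + 261*t + 198) + 36*t^3 + 125*t^2 + 117*t + 22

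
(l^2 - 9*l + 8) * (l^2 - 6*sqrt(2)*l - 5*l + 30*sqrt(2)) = l^4 - 14*l^3 - 6*sqrt(2)*l^3 + 53*l^2 + 84*sqrt(2)*l^2 - 318*sqrt(2)*l - 40*l + 240*sqrt(2)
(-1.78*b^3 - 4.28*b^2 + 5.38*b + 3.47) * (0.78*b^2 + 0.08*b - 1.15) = -1.3884*b^5 - 3.4808*b^4 + 5.901*b^3 + 8.059*b^2 - 5.9094*b - 3.9905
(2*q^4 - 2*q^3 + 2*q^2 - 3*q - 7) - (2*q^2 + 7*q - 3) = 2*q^4 - 2*q^3 - 10*q - 4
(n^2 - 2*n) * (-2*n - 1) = -2*n^3 + 3*n^2 + 2*n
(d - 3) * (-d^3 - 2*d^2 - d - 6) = -d^4 + d^3 + 5*d^2 - 3*d + 18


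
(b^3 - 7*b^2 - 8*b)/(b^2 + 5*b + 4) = b*(b - 8)/(b + 4)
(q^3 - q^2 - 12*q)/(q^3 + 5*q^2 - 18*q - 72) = q/(q + 6)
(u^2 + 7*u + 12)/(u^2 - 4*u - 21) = (u + 4)/(u - 7)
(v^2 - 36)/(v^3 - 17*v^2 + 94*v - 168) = (v + 6)/(v^2 - 11*v + 28)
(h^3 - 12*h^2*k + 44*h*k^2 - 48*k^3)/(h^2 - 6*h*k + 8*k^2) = h - 6*k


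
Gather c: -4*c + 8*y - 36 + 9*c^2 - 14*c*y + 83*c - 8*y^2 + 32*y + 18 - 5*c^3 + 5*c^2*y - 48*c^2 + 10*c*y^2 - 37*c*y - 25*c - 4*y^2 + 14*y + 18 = -5*c^3 + c^2*(5*y - 39) + c*(10*y^2 - 51*y + 54) - 12*y^2 + 54*y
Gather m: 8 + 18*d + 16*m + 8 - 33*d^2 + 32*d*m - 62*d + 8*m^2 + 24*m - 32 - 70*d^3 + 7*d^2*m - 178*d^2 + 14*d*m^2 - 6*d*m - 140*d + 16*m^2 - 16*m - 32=-70*d^3 - 211*d^2 - 184*d + m^2*(14*d + 24) + m*(7*d^2 + 26*d + 24) - 48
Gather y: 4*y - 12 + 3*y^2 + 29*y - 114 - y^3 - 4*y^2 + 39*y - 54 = -y^3 - y^2 + 72*y - 180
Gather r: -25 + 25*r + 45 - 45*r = 20 - 20*r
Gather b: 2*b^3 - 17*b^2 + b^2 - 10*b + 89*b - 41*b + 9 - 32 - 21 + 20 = 2*b^3 - 16*b^2 + 38*b - 24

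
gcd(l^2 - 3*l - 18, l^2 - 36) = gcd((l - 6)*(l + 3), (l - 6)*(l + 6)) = l - 6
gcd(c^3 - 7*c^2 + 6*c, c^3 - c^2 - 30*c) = c^2 - 6*c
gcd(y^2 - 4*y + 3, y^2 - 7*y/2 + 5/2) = y - 1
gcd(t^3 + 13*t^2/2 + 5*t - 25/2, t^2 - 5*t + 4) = t - 1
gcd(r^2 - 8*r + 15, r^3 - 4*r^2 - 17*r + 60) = r^2 - 8*r + 15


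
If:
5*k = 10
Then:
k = 2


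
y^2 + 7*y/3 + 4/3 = (y + 1)*(y + 4/3)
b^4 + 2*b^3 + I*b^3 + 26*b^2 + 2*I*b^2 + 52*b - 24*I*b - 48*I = (b + 2)*(b - 4*I)*(b - I)*(b + 6*I)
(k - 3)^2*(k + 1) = k^3 - 5*k^2 + 3*k + 9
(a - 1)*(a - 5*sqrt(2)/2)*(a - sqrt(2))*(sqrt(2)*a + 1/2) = sqrt(2)*a^4 - 13*a^3/2 - sqrt(2)*a^3 + 13*sqrt(2)*a^2/4 + 13*a^2/2 - 13*sqrt(2)*a/4 + 5*a/2 - 5/2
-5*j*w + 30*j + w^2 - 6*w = (-5*j + w)*(w - 6)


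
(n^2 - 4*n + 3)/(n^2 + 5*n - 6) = (n - 3)/(n + 6)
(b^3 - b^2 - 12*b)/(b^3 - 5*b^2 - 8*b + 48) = b/(b - 4)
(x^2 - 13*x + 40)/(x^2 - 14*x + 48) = (x - 5)/(x - 6)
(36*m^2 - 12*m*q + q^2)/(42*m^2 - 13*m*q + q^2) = (-6*m + q)/(-7*m + q)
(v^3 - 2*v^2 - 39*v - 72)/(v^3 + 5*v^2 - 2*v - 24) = (v^2 - 5*v - 24)/(v^2 + 2*v - 8)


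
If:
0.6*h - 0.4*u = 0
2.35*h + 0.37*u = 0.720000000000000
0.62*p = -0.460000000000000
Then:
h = 0.25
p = -0.74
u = 0.37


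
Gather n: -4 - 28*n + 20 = 16 - 28*n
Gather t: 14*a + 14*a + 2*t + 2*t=28*a + 4*t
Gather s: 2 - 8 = -6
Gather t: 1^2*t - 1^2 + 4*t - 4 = 5*t - 5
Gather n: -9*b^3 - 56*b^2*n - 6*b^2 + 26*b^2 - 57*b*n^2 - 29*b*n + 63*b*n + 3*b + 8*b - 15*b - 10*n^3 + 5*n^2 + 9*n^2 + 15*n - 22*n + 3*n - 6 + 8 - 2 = -9*b^3 + 20*b^2 - 4*b - 10*n^3 + n^2*(14 - 57*b) + n*(-56*b^2 + 34*b - 4)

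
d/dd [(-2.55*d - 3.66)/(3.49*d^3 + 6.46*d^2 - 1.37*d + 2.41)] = (17.799*d^3 + 54.7932*d^2 + 47.2872*d - 11.1597)/(12.1801*d^6 + 45.0908*d^5 + 32.169*d^4 - 0.878599999999999*d^3 + 33.0141*d^2 - 6.6034*d + 5.8081)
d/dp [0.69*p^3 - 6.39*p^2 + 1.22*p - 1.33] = 2.07*p^2 - 12.78*p + 1.22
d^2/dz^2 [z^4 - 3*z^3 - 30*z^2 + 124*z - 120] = 12*z^2 - 18*z - 60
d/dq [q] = 1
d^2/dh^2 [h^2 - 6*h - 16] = 2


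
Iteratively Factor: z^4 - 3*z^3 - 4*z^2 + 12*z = (z)*(z^3 - 3*z^2 - 4*z + 12) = z*(z + 2)*(z^2 - 5*z + 6) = z*(z - 3)*(z + 2)*(z - 2)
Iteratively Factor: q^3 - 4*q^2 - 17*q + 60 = (q - 3)*(q^2 - q - 20) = (q - 3)*(q + 4)*(q - 5)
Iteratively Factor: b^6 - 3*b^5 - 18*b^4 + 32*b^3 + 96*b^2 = (b - 4)*(b^5 + b^4 - 14*b^3 - 24*b^2) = (b - 4)^2*(b^4 + 5*b^3 + 6*b^2) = (b - 4)^2*(b + 3)*(b^3 + 2*b^2) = b*(b - 4)^2*(b + 3)*(b^2 + 2*b) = b*(b - 4)^2*(b + 2)*(b + 3)*(b)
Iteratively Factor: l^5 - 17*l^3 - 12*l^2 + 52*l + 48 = (l + 3)*(l^4 - 3*l^3 - 8*l^2 + 12*l + 16) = (l + 2)*(l + 3)*(l^3 - 5*l^2 + 2*l + 8) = (l + 1)*(l + 2)*(l + 3)*(l^2 - 6*l + 8) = (l - 2)*(l + 1)*(l + 2)*(l + 3)*(l - 4)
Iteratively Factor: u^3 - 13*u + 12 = (u + 4)*(u^2 - 4*u + 3) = (u - 1)*(u + 4)*(u - 3)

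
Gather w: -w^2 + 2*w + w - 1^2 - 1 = -w^2 + 3*w - 2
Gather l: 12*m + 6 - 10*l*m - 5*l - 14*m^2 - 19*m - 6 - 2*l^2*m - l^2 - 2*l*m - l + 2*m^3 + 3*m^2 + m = l^2*(-2*m - 1) + l*(-12*m - 6) + 2*m^3 - 11*m^2 - 6*m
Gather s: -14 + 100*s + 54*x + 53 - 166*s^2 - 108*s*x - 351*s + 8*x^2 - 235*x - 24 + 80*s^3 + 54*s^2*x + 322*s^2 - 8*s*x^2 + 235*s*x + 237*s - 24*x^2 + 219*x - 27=80*s^3 + s^2*(54*x + 156) + s*(-8*x^2 + 127*x - 14) - 16*x^2 + 38*x - 12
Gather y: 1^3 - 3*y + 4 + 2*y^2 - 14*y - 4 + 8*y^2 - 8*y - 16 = 10*y^2 - 25*y - 15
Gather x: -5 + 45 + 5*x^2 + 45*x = 5*x^2 + 45*x + 40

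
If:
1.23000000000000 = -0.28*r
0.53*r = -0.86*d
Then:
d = 2.71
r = -4.39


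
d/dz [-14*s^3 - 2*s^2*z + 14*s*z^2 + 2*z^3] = -2*s^2 + 28*s*z + 6*z^2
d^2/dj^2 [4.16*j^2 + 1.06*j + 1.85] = 8.32000000000000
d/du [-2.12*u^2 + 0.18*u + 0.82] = 0.18 - 4.24*u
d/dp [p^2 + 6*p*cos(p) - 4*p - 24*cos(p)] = -6*p*sin(p) + 2*p + 24*sin(p) + 6*cos(p) - 4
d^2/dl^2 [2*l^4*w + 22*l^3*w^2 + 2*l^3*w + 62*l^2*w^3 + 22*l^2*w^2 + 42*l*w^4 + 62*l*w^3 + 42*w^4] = 4*w*(6*l^2 + 33*l*w + 3*l + 31*w^2 + 11*w)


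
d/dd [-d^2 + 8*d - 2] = 8 - 2*d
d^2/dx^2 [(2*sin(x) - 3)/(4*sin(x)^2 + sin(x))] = (-32*sin(x)^2 + 200*sin(x) + 100 - 285/sin(x) - 72/sin(x)^2 - 6/sin(x)^3)/(4*sin(x) + 1)^3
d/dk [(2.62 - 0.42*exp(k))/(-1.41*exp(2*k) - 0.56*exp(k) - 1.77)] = (-0.5922*exp(2*k) + 7.3884*exp(k) + 2.2106)*exp(k)/(1.9881*exp(4*k) + 1.5792*exp(3*k) + 5.305*exp(2*k) + 1.9824*exp(k) + 3.1329)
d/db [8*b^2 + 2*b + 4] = 16*b + 2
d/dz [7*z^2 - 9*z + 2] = 14*z - 9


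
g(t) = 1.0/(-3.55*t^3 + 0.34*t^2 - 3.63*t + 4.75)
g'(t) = 1.0*(10.65*t^2 - 0.68*t + 3.63)/(-3.55*t^3 + 0.34*t^2 - 3.63*t + 4.75)^2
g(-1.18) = 0.07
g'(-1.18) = 0.08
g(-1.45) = 0.05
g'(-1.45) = 0.06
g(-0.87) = 0.10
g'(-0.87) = 0.11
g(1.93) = -0.04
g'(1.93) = 0.06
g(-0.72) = 0.11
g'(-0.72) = 0.12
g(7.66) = -0.00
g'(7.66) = 0.00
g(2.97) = -0.01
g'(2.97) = 0.01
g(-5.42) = 0.00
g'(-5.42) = 0.00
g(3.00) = -0.01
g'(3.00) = 0.01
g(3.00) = -0.01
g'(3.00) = 0.01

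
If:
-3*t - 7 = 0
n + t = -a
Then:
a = 7/3 - n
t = -7/3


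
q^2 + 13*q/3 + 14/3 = (q + 2)*(q + 7/3)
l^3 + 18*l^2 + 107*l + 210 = (l + 5)*(l + 6)*(l + 7)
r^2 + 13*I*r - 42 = (r + 6*I)*(r + 7*I)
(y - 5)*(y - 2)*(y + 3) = y^3 - 4*y^2 - 11*y + 30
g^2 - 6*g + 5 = (g - 5)*(g - 1)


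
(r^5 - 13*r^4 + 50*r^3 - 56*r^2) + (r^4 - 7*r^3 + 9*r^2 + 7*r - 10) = r^5 - 12*r^4 + 43*r^3 - 47*r^2 + 7*r - 10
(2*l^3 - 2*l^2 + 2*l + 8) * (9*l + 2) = 18*l^4 - 14*l^3 + 14*l^2 + 76*l + 16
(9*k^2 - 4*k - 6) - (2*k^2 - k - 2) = 7*k^2 - 3*k - 4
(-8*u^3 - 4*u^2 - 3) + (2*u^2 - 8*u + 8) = -8*u^3 - 2*u^2 - 8*u + 5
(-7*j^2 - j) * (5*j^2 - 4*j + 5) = -35*j^4 + 23*j^3 - 31*j^2 - 5*j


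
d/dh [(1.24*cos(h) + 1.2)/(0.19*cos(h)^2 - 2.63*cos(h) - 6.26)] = (0.2356*cos(h)^2 + 0.456*cos(h) + 4.6064)*sin(h)/(0.0361*cos(h)^4 - 0.9994*cos(h)^3 + 4.5381*cos(h)^2 + 32.9276*cos(h) + 39.1876)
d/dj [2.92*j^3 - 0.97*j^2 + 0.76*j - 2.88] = 8.76*j^2 - 1.94*j + 0.76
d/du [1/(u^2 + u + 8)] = (-2*u - 1)/(u^2 + u + 8)^2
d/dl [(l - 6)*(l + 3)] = 2*l - 3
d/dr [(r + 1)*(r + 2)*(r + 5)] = 3*r^2 + 16*r + 17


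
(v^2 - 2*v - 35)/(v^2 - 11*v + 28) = (v + 5)/(v - 4)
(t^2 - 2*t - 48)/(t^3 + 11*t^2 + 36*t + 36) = (t - 8)/(t^2 + 5*t + 6)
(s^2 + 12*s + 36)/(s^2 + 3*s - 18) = (s + 6)/(s - 3)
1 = 1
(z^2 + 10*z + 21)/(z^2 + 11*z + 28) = (z + 3)/(z + 4)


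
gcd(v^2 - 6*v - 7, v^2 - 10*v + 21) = v - 7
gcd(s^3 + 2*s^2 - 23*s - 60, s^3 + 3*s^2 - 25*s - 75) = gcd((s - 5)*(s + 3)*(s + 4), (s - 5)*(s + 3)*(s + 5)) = s^2 - 2*s - 15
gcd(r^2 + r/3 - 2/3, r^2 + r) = r + 1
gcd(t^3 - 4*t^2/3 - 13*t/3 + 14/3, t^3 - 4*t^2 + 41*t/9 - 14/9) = t^2 - 10*t/3 + 7/3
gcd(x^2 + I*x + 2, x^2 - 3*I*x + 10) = x + 2*I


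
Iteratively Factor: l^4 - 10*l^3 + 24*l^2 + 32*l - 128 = (l - 4)*(l^3 - 6*l^2 + 32) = (l - 4)*(l + 2)*(l^2 - 8*l + 16) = (l - 4)^2*(l + 2)*(l - 4)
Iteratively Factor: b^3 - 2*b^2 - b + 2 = (b - 1)*(b^2 - b - 2) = (b - 2)*(b - 1)*(b + 1)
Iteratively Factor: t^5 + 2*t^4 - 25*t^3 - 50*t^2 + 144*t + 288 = (t - 3)*(t^4 + 5*t^3 - 10*t^2 - 80*t - 96) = (t - 4)*(t - 3)*(t^3 + 9*t^2 + 26*t + 24) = (t - 4)*(t - 3)*(t + 3)*(t^2 + 6*t + 8) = (t - 4)*(t - 3)*(t + 3)*(t + 4)*(t + 2)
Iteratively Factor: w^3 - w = (w - 1)*(w^2 + w) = w*(w - 1)*(w + 1)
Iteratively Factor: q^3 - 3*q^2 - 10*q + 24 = (q - 2)*(q^2 - q - 12) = (q - 4)*(q - 2)*(q + 3)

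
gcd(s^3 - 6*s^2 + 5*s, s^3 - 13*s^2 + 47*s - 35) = s^2 - 6*s + 5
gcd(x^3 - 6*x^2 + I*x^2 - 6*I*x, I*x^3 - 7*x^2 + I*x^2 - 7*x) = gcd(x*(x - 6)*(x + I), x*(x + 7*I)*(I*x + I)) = x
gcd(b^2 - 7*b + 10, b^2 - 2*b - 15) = b - 5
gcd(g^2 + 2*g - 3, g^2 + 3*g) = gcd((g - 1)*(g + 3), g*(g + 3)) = g + 3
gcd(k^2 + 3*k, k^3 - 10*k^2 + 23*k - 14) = 1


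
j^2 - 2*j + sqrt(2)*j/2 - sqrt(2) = (j - 2)*(j + sqrt(2)/2)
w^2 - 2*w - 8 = (w - 4)*(w + 2)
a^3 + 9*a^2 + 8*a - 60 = (a - 2)*(a + 5)*(a + 6)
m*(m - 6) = m^2 - 6*m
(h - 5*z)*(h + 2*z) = h^2 - 3*h*z - 10*z^2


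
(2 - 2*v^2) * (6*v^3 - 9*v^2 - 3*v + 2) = -12*v^5 + 18*v^4 + 18*v^3 - 22*v^2 - 6*v + 4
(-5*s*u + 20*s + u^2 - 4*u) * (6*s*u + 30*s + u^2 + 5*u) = -30*s^2*u^2 - 30*s^2*u + 600*s^2 + s*u^3 + s*u^2 - 20*s*u + u^4 + u^3 - 20*u^2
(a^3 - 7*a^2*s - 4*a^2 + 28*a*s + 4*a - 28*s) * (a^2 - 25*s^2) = a^5 - 7*a^4*s - 4*a^4 - 25*a^3*s^2 + 28*a^3*s + 4*a^3 + 175*a^2*s^3 + 100*a^2*s^2 - 28*a^2*s - 700*a*s^3 - 100*a*s^2 + 700*s^3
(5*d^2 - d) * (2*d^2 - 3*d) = 10*d^4 - 17*d^3 + 3*d^2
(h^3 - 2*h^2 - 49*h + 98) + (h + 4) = h^3 - 2*h^2 - 48*h + 102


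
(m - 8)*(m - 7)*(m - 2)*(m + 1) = m^4 - 16*m^3 + 69*m^2 - 26*m - 112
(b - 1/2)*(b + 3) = b^2 + 5*b/2 - 3/2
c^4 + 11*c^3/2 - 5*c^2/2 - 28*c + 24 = (c - 3/2)*(c - 1)*(c + 4)^2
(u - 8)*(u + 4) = u^2 - 4*u - 32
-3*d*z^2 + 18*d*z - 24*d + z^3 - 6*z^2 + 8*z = (-3*d + z)*(z - 4)*(z - 2)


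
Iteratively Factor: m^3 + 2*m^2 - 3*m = (m + 3)*(m^2 - m) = (m - 1)*(m + 3)*(m)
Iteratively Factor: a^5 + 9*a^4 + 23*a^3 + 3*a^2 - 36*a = (a + 3)*(a^4 + 6*a^3 + 5*a^2 - 12*a) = a*(a + 3)*(a^3 + 6*a^2 + 5*a - 12) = a*(a - 1)*(a + 3)*(a^2 + 7*a + 12) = a*(a - 1)*(a + 3)^2*(a + 4)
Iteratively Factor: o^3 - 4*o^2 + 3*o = (o - 1)*(o^2 - 3*o) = o*(o - 1)*(o - 3)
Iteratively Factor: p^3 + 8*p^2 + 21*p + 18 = (p + 3)*(p^2 + 5*p + 6) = (p + 2)*(p + 3)*(p + 3)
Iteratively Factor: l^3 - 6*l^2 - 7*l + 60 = (l - 4)*(l^2 - 2*l - 15) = (l - 5)*(l - 4)*(l + 3)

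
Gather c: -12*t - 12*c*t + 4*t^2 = -12*c*t + 4*t^2 - 12*t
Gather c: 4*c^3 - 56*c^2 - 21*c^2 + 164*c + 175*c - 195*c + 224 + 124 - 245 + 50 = 4*c^3 - 77*c^2 + 144*c + 153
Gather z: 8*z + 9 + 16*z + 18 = 24*z + 27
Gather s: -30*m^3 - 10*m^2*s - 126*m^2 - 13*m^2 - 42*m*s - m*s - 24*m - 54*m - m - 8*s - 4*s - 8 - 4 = -30*m^3 - 139*m^2 - 79*m + s*(-10*m^2 - 43*m - 12) - 12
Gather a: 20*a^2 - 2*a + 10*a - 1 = 20*a^2 + 8*a - 1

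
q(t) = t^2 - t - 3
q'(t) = 2*t - 1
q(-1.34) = 0.14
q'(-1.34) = -3.68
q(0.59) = -3.24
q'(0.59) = 0.18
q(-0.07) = -2.93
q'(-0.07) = -1.14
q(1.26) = -2.67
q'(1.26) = 1.52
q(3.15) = 3.77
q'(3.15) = 5.30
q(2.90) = 2.51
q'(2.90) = 4.80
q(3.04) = 3.20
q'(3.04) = 5.08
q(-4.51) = 21.85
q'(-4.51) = -10.02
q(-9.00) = 87.00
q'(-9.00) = -19.00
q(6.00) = 27.00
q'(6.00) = 11.00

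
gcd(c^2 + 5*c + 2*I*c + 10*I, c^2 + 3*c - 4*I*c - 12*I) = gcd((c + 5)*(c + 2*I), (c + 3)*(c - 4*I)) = 1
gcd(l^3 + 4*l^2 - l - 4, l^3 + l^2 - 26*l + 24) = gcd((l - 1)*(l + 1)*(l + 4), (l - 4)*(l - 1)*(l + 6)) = l - 1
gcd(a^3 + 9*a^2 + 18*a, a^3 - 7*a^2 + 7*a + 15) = 1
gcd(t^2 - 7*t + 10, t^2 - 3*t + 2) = t - 2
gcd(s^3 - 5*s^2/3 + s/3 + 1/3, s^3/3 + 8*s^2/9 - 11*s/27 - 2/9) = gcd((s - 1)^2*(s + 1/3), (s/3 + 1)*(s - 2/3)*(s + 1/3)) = s + 1/3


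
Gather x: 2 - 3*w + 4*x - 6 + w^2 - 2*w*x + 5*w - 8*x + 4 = w^2 + 2*w + x*(-2*w - 4)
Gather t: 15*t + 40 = 15*t + 40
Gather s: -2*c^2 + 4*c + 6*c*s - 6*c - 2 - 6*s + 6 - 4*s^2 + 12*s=-2*c^2 - 2*c - 4*s^2 + s*(6*c + 6) + 4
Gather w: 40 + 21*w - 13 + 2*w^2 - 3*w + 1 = 2*w^2 + 18*w + 28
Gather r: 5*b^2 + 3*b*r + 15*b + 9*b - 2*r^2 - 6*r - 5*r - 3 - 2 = 5*b^2 + 24*b - 2*r^2 + r*(3*b - 11) - 5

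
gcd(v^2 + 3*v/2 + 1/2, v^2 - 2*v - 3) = v + 1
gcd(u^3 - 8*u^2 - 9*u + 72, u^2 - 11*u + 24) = u^2 - 11*u + 24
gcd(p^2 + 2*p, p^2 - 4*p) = p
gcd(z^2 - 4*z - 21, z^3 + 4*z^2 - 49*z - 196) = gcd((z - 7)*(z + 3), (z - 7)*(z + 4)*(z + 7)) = z - 7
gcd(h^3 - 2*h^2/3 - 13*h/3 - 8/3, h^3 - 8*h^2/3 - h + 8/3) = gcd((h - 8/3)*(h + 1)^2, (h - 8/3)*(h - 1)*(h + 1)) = h^2 - 5*h/3 - 8/3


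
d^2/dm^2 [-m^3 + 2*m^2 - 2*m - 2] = 4 - 6*m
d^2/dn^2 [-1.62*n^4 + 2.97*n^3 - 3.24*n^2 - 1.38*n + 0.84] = -19.44*n^2 + 17.82*n - 6.48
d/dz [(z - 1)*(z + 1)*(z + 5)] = 3*z^2 + 10*z - 1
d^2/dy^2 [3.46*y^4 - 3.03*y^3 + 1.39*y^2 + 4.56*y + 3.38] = 41.52*y^2 - 18.18*y + 2.78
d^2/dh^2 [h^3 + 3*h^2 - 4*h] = 6*h + 6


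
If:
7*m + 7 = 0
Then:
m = -1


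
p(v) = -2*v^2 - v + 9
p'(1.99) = -8.96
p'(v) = -4*v - 1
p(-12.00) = -267.00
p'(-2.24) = 7.96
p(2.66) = -7.81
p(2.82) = -9.72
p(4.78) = -41.48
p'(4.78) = -20.12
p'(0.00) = -1.00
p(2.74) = -8.76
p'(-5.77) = 22.08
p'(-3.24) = 11.96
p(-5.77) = -51.82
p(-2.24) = 1.20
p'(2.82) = -12.28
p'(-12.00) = 47.00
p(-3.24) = -8.76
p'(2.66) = -11.64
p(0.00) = 9.00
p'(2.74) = -11.96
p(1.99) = -0.91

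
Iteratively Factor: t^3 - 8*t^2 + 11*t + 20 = (t - 5)*(t^2 - 3*t - 4) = (t - 5)*(t + 1)*(t - 4)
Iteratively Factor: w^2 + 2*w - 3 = (w - 1)*(w + 3)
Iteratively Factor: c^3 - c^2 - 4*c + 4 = (c - 2)*(c^2 + c - 2) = (c - 2)*(c + 2)*(c - 1)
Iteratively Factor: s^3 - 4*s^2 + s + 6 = (s + 1)*(s^2 - 5*s + 6) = (s - 3)*(s + 1)*(s - 2)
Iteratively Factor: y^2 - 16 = (y - 4)*(y + 4)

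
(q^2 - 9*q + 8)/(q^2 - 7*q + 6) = (q - 8)/(q - 6)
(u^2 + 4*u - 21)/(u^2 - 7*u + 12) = (u + 7)/(u - 4)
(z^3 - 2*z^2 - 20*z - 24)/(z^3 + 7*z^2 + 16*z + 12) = (z - 6)/(z + 3)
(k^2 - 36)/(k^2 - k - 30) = (k + 6)/(k + 5)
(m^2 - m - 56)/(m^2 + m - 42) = (m - 8)/(m - 6)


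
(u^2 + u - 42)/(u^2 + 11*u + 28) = (u - 6)/(u + 4)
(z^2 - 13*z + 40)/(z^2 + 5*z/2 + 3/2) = 2*(z^2 - 13*z + 40)/(2*z^2 + 5*z + 3)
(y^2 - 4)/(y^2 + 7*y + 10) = (y - 2)/(y + 5)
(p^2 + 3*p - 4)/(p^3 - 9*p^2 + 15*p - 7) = (p + 4)/(p^2 - 8*p + 7)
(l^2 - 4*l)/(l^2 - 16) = l/(l + 4)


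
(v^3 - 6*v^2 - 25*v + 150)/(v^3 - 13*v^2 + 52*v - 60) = (v + 5)/(v - 2)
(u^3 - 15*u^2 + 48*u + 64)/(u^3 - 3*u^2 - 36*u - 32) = (u - 8)/(u + 4)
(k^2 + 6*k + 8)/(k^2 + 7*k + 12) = (k + 2)/(k + 3)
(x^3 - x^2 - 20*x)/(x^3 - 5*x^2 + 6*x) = (x^2 - x - 20)/(x^2 - 5*x + 6)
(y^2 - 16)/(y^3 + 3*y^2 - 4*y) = (y - 4)/(y*(y - 1))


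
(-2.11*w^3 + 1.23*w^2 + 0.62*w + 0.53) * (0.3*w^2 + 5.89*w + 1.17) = -0.633*w^5 - 12.0589*w^4 + 4.962*w^3 + 5.2499*w^2 + 3.8471*w + 0.6201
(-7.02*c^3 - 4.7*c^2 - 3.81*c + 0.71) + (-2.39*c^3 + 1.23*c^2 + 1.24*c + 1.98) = -9.41*c^3 - 3.47*c^2 - 2.57*c + 2.69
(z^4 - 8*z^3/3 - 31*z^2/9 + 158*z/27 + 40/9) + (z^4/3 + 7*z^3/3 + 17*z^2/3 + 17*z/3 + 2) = 4*z^4/3 - z^3/3 + 20*z^2/9 + 311*z/27 + 58/9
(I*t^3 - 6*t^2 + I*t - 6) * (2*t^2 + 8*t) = 2*I*t^5 - 12*t^4 + 8*I*t^4 - 48*t^3 + 2*I*t^3 - 12*t^2 + 8*I*t^2 - 48*t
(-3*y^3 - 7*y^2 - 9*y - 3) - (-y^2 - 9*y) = -3*y^3 - 6*y^2 - 3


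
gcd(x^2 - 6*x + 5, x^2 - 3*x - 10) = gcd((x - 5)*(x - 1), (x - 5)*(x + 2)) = x - 5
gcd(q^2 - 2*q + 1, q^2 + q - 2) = q - 1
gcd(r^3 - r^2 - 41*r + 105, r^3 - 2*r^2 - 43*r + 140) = r^2 + 2*r - 35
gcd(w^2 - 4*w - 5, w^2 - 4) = 1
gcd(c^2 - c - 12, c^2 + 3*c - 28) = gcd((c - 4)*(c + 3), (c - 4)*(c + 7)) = c - 4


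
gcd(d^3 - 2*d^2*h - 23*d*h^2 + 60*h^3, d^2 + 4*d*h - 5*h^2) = d + 5*h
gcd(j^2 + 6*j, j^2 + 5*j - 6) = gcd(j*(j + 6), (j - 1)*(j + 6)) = j + 6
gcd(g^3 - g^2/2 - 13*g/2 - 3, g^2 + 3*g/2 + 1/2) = g + 1/2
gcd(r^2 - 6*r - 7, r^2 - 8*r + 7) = r - 7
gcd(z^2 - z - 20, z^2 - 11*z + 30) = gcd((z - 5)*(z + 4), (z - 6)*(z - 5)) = z - 5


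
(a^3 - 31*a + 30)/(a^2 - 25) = (a^2 + 5*a - 6)/(a + 5)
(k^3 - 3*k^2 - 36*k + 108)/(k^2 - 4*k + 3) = (k^2 - 36)/(k - 1)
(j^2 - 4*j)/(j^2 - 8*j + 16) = j/(j - 4)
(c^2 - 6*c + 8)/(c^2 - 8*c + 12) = (c - 4)/(c - 6)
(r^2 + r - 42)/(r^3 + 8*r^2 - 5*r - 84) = (r - 6)/(r^2 + r - 12)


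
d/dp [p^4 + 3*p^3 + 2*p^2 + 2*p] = 4*p^3 + 9*p^2 + 4*p + 2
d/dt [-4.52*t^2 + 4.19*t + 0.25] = 4.19 - 9.04*t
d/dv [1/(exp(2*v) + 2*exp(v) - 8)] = -2*(exp(v) + 1)*exp(v)/(exp(2*v) + 2*exp(v) - 8)^2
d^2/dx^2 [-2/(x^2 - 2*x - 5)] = 4*(-x^2 + 2*x + 4*(x - 1)^2 + 5)/(-x^2 + 2*x + 5)^3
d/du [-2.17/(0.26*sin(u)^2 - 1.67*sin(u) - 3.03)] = (1.1284*sin(u) - 3.6239)*cos(u)/(-0.26*sin(u)^2 + 1.67*sin(u) + 3.03)^2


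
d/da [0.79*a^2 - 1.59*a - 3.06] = 1.58*a - 1.59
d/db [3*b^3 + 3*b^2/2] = 3*b*(3*b + 1)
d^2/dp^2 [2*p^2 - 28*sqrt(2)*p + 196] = 4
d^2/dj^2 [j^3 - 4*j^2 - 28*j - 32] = 6*j - 8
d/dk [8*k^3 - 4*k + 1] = 24*k^2 - 4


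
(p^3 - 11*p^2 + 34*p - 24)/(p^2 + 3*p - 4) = (p^2 - 10*p + 24)/(p + 4)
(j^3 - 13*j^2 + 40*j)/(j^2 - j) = (j^2 - 13*j + 40)/(j - 1)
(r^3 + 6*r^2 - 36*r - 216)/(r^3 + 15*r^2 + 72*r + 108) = (r - 6)/(r + 3)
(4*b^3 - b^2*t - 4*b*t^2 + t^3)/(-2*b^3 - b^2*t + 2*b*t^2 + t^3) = (-4*b + t)/(2*b + t)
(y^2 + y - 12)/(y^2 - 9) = (y + 4)/(y + 3)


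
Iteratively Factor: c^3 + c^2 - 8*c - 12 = (c - 3)*(c^2 + 4*c + 4) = (c - 3)*(c + 2)*(c + 2)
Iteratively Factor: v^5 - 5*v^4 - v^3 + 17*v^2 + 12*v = (v - 4)*(v^4 - v^3 - 5*v^2 - 3*v) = (v - 4)*(v + 1)*(v^3 - 2*v^2 - 3*v) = v*(v - 4)*(v + 1)*(v^2 - 2*v - 3) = v*(v - 4)*(v + 1)^2*(v - 3)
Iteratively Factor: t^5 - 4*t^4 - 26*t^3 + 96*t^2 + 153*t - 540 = (t - 3)*(t^4 - t^3 - 29*t^2 + 9*t + 180) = (t - 3)^2*(t^3 + 2*t^2 - 23*t - 60) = (t - 3)^2*(t + 4)*(t^2 - 2*t - 15) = (t - 3)^2*(t + 3)*(t + 4)*(t - 5)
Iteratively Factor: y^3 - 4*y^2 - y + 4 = (y + 1)*(y^2 - 5*y + 4) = (y - 4)*(y + 1)*(y - 1)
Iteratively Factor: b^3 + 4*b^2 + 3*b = (b)*(b^2 + 4*b + 3) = b*(b + 3)*(b + 1)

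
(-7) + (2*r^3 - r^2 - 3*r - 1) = 2*r^3 - r^2 - 3*r - 8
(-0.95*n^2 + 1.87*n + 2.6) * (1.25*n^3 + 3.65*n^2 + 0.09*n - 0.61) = -1.1875*n^5 - 1.13*n^4 + 9.99*n^3 + 10.2378*n^2 - 0.9067*n - 1.586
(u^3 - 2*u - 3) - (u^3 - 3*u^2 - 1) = 3*u^2 - 2*u - 2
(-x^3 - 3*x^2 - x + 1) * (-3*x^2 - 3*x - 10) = 3*x^5 + 12*x^4 + 22*x^3 + 30*x^2 + 7*x - 10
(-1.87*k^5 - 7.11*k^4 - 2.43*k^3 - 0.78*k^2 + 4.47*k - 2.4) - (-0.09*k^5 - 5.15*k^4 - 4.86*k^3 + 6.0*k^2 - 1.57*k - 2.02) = -1.78*k^5 - 1.96*k^4 + 2.43*k^3 - 6.78*k^2 + 6.04*k - 0.38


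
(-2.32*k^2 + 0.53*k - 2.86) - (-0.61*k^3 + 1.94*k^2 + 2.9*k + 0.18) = 0.61*k^3 - 4.26*k^2 - 2.37*k - 3.04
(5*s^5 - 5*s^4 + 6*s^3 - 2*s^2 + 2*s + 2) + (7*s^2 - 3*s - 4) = 5*s^5 - 5*s^4 + 6*s^3 + 5*s^2 - s - 2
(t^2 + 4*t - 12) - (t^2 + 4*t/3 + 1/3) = 8*t/3 - 37/3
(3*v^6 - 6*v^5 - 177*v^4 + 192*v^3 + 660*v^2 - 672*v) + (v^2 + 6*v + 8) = 3*v^6 - 6*v^5 - 177*v^4 + 192*v^3 + 661*v^2 - 666*v + 8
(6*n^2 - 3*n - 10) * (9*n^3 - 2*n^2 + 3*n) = 54*n^5 - 39*n^4 - 66*n^3 + 11*n^2 - 30*n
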